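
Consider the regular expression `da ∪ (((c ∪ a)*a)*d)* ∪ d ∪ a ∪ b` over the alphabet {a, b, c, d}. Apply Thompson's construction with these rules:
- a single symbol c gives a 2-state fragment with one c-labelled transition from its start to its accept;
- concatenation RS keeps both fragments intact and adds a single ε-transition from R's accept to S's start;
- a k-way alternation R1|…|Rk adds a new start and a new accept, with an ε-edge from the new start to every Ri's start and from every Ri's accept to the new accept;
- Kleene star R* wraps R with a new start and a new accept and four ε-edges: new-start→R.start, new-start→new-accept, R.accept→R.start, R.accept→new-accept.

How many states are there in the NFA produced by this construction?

28

Recursing over subexpressions:
Each of the 9 symbol leaves contributes a 2-state fragment.
  da = 4 states
  c ∪ a = 6 states
  (c ∪ a)* = 8 states
  (c ∪ a)*a = 10 states
  ((c ∪ a)*a)* = 12 states
  ((c ∪ a)*a)*d = 14 states
  (((c ∪ a)*a)*d)* = 16 states
  da ∪ (((c ∪ a)*a)*d)* ∪ d ∪ a ∪ b = 28 states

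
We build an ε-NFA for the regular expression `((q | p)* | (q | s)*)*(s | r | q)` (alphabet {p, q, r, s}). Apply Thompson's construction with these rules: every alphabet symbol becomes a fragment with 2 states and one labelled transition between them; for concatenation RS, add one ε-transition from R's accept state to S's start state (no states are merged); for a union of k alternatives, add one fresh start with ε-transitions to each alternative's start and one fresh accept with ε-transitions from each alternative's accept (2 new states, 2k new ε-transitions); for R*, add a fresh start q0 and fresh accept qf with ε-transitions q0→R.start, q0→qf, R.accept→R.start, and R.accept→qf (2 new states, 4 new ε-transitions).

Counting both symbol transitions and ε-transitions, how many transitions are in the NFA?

Recursing over subexpressions:
Each of the 7 symbol leaves contributes 1 transition (1 symbol, 0 ε).
  q | p — 6 transitions (2 symbol, 4 ε)
  (q | p)* — 10 transitions (2 symbol, 8 ε)
  q | s — 6 transitions (2 symbol, 4 ε)
  (q | s)* — 10 transitions (2 symbol, 8 ε)
  (q | p)* | (q | s)* — 24 transitions (4 symbol, 20 ε)
  ((q | p)* | (q | s)*)* — 28 transitions (4 symbol, 24 ε)
  s | r | q — 9 transitions (3 symbol, 6 ε)
  ((q | p)* | (q | s)*)*(s | r | q) — 38 transitions (7 symbol, 31 ε)

38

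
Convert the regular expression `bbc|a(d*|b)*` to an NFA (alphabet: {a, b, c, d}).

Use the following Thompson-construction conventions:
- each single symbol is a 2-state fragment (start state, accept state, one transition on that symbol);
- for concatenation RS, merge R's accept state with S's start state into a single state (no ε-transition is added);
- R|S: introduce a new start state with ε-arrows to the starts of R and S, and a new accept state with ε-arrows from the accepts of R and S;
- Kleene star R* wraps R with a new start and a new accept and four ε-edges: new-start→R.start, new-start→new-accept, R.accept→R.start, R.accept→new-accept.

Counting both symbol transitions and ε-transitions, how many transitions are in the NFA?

By structural recursion:
Each of the 6 symbol leaves contributes 1 transition (1 symbol, 0 ε).
  bbc : 3 transitions (3 symbol, 0 ε)
  d* : 5 transitions (1 symbol, 4 ε)
  d*|b : 10 transitions (2 symbol, 8 ε)
  (d*|b)* : 14 transitions (2 symbol, 12 ε)
  a(d*|b)* : 15 transitions (3 symbol, 12 ε)
  bbc|a(d*|b)* : 22 transitions (6 symbol, 16 ε)

22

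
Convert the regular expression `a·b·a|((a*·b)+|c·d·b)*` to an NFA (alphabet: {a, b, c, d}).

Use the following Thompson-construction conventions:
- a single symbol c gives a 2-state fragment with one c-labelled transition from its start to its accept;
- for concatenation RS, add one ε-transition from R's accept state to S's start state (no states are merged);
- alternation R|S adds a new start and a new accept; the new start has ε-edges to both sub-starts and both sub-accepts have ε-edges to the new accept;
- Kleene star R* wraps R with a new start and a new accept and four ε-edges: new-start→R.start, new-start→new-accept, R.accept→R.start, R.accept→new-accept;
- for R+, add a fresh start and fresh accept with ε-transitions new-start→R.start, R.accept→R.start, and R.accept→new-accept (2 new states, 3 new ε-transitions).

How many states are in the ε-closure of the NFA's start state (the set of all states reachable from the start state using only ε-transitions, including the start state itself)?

Compute the ε-closure size of each fragment's start state recursively; a symbol fragment's start has no outgoing ε-edge, so its closure is just itself (size 1).
  a·b·a : same as the first factor's closure: |closure| = 1
  a* : |closure| = 1 (new start) + 1 (body) + 1 (new accept) = 3
  a*·b : the left operand accepts ε, so the closure extends into the next operand (via the concat ε-link); |closure| = 3 + 1 = 4
  (a*·b)+ : new start ε-reaches only the body's start; the new accept needs a symbol first: |closure| = 1 + 4 = 5
  c·d·b : same as the first factor's closure: |closure| = 1
  (a*·b)+|c·d·b : new start ε-reaches every alternative's start; none of them accept ε, so the new accept is not reached: |closure| = 1 + 5 + 1 = 7
  ((a*·b)+|c·d·b)* : new start has ε-edges to the inner start and to the new accept, so |closure| = 2 + 7 = 9
  a·b·a|((a*·b)+|c·d·b)* : new start ε-reaches every alternative's start; at least one alternative accepts ε, so the union's new accept is reached too: |closure| = 1 + 1 + 9 + 1 = 12

12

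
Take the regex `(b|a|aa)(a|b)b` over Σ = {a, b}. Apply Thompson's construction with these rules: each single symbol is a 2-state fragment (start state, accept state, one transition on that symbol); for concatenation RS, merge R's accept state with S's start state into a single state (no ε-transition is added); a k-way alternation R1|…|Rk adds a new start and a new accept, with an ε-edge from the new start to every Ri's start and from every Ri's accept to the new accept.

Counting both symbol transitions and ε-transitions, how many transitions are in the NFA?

17

Per subexpression:
Each of the 7 symbol leaves contributes 1 transition (1 symbol, 0 ε).
  aa → 2 transitions (2 symbol, 0 ε)
  b|a|aa → 10 transitions (4 symbol, 6 ε)
  a|b → 6 transitions (2 symbol, 4 ε)
  (b|a|aa)(a|b)b → 17 transitions (7 symbol, 10 ε)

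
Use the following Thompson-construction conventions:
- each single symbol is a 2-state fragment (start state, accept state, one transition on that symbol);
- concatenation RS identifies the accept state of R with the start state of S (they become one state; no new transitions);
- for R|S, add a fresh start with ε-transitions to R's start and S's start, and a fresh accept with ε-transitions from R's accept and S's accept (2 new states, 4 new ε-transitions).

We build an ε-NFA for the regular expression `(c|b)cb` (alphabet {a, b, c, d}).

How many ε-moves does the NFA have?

Bottom-up over the parse tree:
Each of the 4 symbol leaves contributes 0 ε-transitions.
  c|b → 4 ε-transitions
  (c|b)cb → 4 ε-transitions

4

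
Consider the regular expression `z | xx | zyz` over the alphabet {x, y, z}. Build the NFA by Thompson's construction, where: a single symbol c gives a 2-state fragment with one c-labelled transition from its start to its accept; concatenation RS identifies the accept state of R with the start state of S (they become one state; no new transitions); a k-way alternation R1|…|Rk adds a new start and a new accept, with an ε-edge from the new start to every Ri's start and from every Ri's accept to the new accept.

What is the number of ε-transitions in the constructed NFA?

6

By structural recursion:
Each of the 6 symbol leaves contributes 0 ε-transitions.
  xx — 0 ε-transitions
  zyz — 0 ε-transitions
  z | xx | zyz — 6 ε-transitions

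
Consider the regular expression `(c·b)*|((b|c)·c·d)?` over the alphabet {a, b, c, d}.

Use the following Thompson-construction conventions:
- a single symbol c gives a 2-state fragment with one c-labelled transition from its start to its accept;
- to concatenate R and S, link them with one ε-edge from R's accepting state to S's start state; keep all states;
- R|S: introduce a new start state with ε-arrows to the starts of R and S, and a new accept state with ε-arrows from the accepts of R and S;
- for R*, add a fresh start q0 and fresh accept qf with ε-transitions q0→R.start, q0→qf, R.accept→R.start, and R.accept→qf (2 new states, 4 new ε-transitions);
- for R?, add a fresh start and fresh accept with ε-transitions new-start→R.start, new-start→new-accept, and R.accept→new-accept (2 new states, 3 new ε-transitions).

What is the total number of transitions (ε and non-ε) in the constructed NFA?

24

Building bottom-up:
Each of the 6 symbol leaves contributes 1 transition (1 symbol, 0 ε).
  c·b — 3 transitions (2 symbol, 1 ε)
  (c·b)* — 7 transitions (2 symbol, 5 ε)
  b|c — 6 transitions (2 symbol, 4 ε)
  (b|c)·c·d — 10 transitions (4 symbol, 6 ε)
  ((b|c)·c·d)? — 13 transitions (4 symbol, 9 ε)
  (c·b)*|((b|c)·c·d)? — 24 transitions (6 symbol, 18 ε)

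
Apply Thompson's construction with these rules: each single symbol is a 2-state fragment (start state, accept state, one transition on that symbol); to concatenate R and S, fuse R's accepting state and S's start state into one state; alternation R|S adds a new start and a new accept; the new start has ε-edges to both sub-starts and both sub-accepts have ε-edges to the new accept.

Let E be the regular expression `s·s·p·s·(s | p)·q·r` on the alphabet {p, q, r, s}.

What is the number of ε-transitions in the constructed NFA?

4

Recursing over subexpressions:
Each of the 8 symbol leaves contributes 0 ε-transitions.
  s | p = 4 ε-transitions
  s·s·p·s·(s | p)·q·r = 4 ε-transitions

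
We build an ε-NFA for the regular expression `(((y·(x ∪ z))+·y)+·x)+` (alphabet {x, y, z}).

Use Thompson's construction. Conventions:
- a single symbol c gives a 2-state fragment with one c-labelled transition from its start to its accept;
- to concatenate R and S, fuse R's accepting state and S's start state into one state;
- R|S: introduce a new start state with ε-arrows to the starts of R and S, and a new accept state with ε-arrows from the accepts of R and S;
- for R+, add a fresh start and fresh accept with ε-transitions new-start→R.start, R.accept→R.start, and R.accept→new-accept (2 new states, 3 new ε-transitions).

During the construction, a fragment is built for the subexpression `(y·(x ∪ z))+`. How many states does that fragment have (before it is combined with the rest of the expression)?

Fragment for `(y·(x ∪ z))+`:
Each of the 3 symbol leaves contributes a 2-state fragment.
  x ∪ z : 6 states
  y·(x ∪ z) : 7 states
  (y·(x ∪ z))+ : 9 states

9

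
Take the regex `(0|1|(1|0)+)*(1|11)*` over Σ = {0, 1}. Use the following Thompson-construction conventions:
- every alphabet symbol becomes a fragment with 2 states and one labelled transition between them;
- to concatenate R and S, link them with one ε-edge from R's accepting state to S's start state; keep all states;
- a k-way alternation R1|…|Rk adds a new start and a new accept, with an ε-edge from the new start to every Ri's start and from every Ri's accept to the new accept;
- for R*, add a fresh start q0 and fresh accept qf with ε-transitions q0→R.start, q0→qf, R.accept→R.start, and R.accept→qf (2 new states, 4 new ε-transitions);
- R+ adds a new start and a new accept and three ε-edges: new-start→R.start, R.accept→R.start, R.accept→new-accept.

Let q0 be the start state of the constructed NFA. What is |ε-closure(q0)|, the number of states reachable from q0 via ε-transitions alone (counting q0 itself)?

Compute the ε-closure size of each fragment's start state recursively; a symbol fragment's start has no outgoing ε-edge, so its closure is just itself (size 1).
  1|0 : new start ε-reaches every alternative's start; none of them accept ε, so the new accept is not reached: |closure| = 1 + 1 + 1 = 3
  (1|0)+ : new start ε-reaches only the body's start; the new accept needs a symbol first: |closure| = 1 + 3 = 4
  0|1|(1|0)+ : new start ε-reaches every alternative's start; none of them accept ε, so the new accept is not reached: |closure| = 1 + 1 + 1 + 4 = 7
  (0|1|(1|0)+)* : |closure| = 1 (new start) + 7 (body) + 1 (new accept) = 9
  11 : |closure| equals the left operand's closure size = 1 (its accept is not ε-reachable, so the closure stops there)
  1|11 : new start ε-reaches every alternative's start; none of them accept ε, so the new accept is not reached: |closure| = 1 + 1 + 1 = 3
  (1|11)* : |closure| = 1 (new start) + 3 (body) + 1 (new accept) = 5
  (0|1|(1|0)+)*(1|11)* : the left operand accepts ε, so the closure extends into the next operand (via the concat ε-link); |closure| = 9 + 5 = 14

14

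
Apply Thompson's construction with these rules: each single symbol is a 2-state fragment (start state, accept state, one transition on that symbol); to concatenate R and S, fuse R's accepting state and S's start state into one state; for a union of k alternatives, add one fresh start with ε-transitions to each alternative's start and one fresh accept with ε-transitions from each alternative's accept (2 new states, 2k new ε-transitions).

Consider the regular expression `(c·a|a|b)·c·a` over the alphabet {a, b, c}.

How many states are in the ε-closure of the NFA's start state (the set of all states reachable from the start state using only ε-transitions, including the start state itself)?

4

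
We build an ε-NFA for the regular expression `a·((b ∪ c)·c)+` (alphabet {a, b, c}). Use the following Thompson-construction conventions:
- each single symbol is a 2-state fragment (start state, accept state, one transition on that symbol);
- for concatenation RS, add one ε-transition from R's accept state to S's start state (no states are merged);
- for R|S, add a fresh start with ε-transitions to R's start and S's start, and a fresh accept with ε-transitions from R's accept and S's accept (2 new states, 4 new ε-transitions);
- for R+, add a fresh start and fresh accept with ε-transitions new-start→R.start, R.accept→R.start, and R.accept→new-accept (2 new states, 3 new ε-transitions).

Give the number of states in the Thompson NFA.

12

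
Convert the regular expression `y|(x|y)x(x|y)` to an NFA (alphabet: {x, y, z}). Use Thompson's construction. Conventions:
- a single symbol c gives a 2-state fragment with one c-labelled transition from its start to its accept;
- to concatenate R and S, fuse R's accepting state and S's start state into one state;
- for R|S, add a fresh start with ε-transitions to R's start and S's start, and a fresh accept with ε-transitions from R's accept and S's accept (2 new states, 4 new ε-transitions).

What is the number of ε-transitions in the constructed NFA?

Building bottom-up:
Each of the 6 symbol leaves contributes 0 ε-transitions.
  x|y = 4 ε-transitions
  x|y = 4 ε-transitions
  (x|y)x(x|y) = 8 ε-transitions
  y|(x|y)x(x|y) = 12 ε-transitions

12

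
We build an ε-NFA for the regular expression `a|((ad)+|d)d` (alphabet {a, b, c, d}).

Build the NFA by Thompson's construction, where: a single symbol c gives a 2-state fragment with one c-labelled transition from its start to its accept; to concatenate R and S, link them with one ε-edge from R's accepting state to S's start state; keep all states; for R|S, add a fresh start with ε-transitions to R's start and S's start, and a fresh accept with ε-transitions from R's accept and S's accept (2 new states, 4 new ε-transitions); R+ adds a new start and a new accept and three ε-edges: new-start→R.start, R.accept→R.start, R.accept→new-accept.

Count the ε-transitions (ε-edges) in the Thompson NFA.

13

Recursing over subexpressions:
Each of the 5 symbol leaves contributes 0 ε-transitions.
  ad = 1 ε-transition
  (ad)+ = 4 ε-transitions
  (ad)+|d = 8 ε-transitions
  ((ad)+|d)d = 9 ε-transitions
  a|((ad)+|d)d = 13 ε-transitions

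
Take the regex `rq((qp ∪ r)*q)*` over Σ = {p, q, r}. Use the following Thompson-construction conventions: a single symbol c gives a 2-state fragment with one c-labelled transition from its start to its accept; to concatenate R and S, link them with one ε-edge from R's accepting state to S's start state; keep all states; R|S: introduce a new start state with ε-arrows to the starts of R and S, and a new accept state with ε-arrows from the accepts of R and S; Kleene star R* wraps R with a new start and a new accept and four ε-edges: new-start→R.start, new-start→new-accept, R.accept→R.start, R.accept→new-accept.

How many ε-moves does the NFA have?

16

By structural recursion:
Each of the 6 symbol leaves contributes 0 ε-transitions.
  qp — 1 ε-transition
  qp ∪ r — 5 ε-transitions
  (qp ∪ r)* — 9 ε-transitions
  (qp ∪ r)*q — 10 ε-transitions
  ((qp ∪ r)*q)* — 14 ε-transitions
  rq((qp ∪ r)*q)* — 16 ε-transitions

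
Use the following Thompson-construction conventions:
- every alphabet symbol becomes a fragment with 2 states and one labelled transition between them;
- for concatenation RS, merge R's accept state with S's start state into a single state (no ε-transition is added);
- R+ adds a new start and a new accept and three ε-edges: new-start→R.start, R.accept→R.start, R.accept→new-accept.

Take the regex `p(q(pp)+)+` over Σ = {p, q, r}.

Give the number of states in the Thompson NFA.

9

Recursing over subexpressions:
Each of the 4 symbol leaves contributes a 2-state fragment.
  pp — 3 states
  (pp)+ — 5 states
  q(pp)+ — 6 states
  (q(pp)+)+ — 8 states
  p(q(pp)+)+ — 9 states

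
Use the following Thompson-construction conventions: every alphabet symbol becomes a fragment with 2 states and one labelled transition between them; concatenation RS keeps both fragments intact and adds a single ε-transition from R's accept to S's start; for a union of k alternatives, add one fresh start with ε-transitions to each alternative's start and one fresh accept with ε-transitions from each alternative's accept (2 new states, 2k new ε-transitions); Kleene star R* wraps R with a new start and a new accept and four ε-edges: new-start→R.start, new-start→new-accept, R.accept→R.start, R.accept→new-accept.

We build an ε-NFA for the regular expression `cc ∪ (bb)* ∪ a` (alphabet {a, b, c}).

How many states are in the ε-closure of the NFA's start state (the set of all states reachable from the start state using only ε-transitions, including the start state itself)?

Let C(F) = |ε-closure(F.start)| within fragment F, and note whether F accepts ε. Symbol fragments have C = 1 and do not accept ε. Then:
  cc — same as the first factor's closure: |ε-closure| = 1
  bb — |ε-closure| equals the left operand's closure size = 1 (its accept is not ε-reachable, so the closure stops there)
  (bb)* — new start has ε-edges to the inner start and to the new accept, so |ε-closure| = 2 + 1 = 3
  cc ∪ (bb)* ∪ a — |ε-closure| = 1 (new start) + (1 + 3 + 1) + 1 (new accept, since some branch ε-reaches its own accept) = 7

7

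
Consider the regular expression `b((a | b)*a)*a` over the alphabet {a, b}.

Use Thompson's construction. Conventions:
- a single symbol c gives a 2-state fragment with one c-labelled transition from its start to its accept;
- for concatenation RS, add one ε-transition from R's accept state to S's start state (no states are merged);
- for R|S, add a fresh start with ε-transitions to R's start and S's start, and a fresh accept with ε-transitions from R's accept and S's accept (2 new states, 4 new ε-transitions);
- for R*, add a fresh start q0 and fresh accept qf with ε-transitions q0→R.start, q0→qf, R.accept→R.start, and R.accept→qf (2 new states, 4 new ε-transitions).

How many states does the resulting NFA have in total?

16

Recursing over subexpressions:
Each of the 5 symbol leaves contributes a 2-state fragment.
  a | b — 6 states
  (a | b)* — 8 states
  (a | b)*a — 10 states
  ((a | b)*a)* — 12 states
  b((a | b)*a)*a — 16 states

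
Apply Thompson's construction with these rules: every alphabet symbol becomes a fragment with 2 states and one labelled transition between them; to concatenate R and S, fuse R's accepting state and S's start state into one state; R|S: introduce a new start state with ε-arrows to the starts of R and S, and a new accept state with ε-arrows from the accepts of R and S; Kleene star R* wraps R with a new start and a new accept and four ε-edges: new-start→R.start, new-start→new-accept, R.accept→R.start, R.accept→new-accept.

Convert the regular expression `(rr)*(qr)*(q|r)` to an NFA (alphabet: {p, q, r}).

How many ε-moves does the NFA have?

Building bottom-up:
Each of the 6 symbol leaves contributes 0 ε-transitions.
  rr : 0 ε-transitions
  (rr)* : 4 ε-transitions
  qr : 0 ε-transitions
  (qr)* : 4 ε-transitions
  q|r : 4 ε-transitions
  (rr)*(qr)*(q|r) : 12 ε-transitions

12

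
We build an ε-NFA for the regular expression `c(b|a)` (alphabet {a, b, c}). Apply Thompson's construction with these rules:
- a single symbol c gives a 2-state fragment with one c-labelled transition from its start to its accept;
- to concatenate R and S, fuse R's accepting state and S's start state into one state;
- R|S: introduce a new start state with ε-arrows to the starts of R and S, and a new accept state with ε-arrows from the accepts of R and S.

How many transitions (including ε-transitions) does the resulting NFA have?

7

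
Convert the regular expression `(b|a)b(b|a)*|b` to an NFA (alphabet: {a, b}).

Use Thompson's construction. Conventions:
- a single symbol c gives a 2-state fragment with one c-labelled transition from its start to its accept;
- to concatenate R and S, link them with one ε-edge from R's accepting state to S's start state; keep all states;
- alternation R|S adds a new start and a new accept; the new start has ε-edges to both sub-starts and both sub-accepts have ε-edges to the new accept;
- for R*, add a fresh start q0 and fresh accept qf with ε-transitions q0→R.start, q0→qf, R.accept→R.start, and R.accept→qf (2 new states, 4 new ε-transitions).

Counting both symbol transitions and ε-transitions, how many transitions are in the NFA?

24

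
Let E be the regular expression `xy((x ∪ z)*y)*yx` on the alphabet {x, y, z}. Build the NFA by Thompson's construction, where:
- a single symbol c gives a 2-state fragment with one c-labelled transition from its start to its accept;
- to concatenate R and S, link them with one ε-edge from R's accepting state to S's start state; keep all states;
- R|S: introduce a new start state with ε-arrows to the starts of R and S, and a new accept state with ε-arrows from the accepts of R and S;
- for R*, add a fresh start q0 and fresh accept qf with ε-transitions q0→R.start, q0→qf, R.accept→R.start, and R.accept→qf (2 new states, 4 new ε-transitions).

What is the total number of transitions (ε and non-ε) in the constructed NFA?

24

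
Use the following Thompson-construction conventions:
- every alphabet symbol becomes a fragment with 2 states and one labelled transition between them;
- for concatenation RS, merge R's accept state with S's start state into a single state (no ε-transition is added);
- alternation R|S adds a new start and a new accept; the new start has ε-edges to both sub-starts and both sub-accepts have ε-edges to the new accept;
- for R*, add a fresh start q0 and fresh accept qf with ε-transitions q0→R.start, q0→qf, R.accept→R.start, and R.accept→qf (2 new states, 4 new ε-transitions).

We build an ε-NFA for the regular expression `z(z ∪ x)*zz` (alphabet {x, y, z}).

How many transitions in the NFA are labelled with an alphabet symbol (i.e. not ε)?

5

Building bottom-up:
Each of the 5 symbol leaves contributes exactly 1 symbol transition.
  z ∪ x = 2 symbol transitions
  (z ∪ x)* = 2 symbol transitions
  z(z ∪ x)*zz = 5 symbol transitions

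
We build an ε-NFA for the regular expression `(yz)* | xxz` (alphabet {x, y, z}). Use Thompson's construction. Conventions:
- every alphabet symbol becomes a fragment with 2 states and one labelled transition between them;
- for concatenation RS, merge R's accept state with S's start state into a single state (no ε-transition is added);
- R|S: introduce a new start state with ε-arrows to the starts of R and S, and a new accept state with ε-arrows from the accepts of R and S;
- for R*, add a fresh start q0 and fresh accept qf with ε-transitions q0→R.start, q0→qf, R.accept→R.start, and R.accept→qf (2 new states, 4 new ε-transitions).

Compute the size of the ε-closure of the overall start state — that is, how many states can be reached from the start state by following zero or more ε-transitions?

Compute the ε-closure size of each fragment's start state recursively; a symbol fragment's start has no outgoing ε-edge, so its closure is just itself (size 1).
  yz → |ε-closure| equals the left operand's closure size = 1 (its accept is not ε-reachable, so the closure stops there)
  (yz)* → the star's fresh start ε-reaches both the body's start and the fresh accept: |ε-closure| = 2 + 1 = 3
  xxz → |ε-closure| equals the left operand's closure size = 1 (its accept is not ε-reachable, so the closure stops there)
  (yz)* | xxz → new start ε-reaches every alternative's start; at least one alternative accepts ε, so the union's new accept is reached too: |ε-closure| = 1 + 3 + 1 + 1 = 6

6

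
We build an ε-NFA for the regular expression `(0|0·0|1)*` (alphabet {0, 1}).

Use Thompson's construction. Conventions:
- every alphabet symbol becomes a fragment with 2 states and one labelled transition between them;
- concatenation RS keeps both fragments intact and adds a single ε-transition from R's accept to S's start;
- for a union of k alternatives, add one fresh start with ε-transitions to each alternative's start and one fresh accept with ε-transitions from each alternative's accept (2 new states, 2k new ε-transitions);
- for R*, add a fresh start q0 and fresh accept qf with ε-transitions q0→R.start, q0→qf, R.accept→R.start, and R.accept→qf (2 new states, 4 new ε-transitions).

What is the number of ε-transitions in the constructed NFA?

11

Recursing over subexpressions:
Each of the 4 symbol leaves contributes 0 ε-transitions.
  0·0 = 1 ε-transition
  0|0·0|1 = 7 ε-transitions
  (0|0·0|1)* = 11 ε-transitions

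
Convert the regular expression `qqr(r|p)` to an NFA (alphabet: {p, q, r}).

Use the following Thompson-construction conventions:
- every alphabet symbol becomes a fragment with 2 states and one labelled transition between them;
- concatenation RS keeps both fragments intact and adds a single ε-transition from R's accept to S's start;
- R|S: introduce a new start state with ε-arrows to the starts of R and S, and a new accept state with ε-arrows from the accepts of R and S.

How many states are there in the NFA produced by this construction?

12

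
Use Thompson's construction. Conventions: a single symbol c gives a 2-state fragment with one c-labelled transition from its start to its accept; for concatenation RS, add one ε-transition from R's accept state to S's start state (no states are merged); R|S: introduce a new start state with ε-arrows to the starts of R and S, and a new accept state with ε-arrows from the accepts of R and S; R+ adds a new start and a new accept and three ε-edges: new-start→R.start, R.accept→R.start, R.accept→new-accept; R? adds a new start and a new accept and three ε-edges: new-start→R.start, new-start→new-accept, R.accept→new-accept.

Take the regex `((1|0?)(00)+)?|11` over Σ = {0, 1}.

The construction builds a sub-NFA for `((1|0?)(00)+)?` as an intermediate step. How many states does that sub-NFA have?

16

Fragment for `((1|0?)(00)+)?`:
Each of the 4 symbol leaves contributes a 2-state fragment.
  0? = 4 states
  1|0? = 8 states
  00 = 4 states
  (00)+ = 6 states
  (1|0?)(00)+ = 14 states
  ((1|0?)(00)+)? = 16 states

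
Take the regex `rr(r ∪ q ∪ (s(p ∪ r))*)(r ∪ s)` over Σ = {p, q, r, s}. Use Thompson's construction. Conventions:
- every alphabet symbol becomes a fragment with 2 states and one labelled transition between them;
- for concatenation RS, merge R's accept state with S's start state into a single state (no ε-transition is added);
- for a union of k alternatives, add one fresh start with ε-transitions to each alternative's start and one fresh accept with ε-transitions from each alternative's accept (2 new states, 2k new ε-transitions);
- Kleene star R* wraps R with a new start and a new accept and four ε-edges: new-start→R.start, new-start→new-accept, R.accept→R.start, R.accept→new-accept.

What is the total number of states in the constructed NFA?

22

Building bottom-up:
Each of the 9 symbol leaves contributes a 2-state fragment.
  p ∪ r : 6 states
  s(p ∪ r) : 7 states
  (s(p ∪ r))* : 9 states
  r ∪ q ∪ (s(p ∪ r))* : 15 states
  r ∪ s : 6 states
  rr(r ∪ q ∪ (s(p ∪ r))*)(r ∪ s) : 22 states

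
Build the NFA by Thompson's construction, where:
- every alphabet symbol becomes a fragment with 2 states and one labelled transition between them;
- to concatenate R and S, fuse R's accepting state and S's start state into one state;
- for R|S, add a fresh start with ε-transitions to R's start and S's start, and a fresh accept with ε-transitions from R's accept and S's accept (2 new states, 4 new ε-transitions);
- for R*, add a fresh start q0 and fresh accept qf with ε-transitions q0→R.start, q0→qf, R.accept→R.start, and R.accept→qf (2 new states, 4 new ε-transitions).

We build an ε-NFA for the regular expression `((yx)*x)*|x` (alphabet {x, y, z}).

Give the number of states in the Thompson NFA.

12

Building bottom-up:
Each of the 4 symbol leaves contributes a 2-state fragment.
  yx : 3 states
  (yx)* : 5 states
  (yx)*x : 6 states
  ((yx)*x)* : 8 states
  ((yx)*x)*|x : 12 states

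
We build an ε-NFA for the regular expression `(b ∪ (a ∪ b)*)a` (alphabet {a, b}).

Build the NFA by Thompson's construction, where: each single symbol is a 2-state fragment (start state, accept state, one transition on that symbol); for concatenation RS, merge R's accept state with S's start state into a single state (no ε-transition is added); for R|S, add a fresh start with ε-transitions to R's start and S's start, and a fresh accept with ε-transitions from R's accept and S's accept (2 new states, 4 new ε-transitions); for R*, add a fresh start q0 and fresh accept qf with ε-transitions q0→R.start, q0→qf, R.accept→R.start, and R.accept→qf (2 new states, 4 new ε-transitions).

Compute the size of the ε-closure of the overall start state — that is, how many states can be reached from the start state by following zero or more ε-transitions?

Let C(F) = |ε-closure(F.start)| within fragment F, and note whether F accepts ε. Symbol fragments have C = 1 and do not accept ε. Then:
  a ∪ b : |ε-closure| = 1 + 1 + 1 = 3 (the new accept is not ε-reachable since no branch accepts ε)
  (a ∪ b)* : |ε-closure| = 1 (new start) + 3 (body) + 1 (new accept) = 5
  b ∪ (a ∪ b)* : |ε-closure| = 1 (new start) + (1 + 5) + 1 (new accept, since some branch ε-reaches its own accept) = 8
  (b ∪ (a ∪ b)*)a : |ε-closure| = 8 + (1−1) = 8 (closure spills across the concat boundary because the left factor accepts ε)

8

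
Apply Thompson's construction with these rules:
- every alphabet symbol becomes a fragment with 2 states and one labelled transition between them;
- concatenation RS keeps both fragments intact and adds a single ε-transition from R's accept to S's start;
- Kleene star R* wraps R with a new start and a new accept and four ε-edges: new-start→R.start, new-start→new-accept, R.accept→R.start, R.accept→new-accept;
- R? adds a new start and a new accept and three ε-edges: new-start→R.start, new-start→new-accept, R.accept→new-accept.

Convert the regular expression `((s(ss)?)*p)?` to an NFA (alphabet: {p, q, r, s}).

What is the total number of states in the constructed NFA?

Bottom-up over the parse tree:
Each of the 4 symbol leaves contributes a 2-state fragment.
  ss = 4 states
  (ss)? = 6 states
  s(ss)? = 8 states
  (s(ss)?)* = 10 states
  (s(ss)?)*p = 12 states
  ((s(ss)?)*p)? = 14 states

14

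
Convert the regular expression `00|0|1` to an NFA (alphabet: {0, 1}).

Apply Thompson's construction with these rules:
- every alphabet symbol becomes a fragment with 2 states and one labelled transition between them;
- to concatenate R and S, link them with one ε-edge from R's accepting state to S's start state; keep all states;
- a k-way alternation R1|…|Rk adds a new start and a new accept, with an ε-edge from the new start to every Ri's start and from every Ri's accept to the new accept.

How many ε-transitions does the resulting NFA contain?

7

Per subexpression:
Each of the 4 symbol leaves contributes 0 ε-transitions.
  00 = 1 ε-transition
  00|0|1 = 7 ε-transitions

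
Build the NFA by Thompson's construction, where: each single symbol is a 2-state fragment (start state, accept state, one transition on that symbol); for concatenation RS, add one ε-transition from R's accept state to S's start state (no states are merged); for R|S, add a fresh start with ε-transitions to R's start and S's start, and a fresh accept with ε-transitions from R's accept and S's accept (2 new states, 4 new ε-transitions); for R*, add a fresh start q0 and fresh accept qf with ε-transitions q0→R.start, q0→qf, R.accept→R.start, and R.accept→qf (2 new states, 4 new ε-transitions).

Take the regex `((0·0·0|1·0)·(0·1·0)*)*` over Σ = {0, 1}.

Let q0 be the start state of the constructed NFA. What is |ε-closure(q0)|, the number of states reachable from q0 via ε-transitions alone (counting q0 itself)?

Work bottom-up. For each fragment F, track |ε-closure(F.start)| and whether F's accept lies in that closure (i.e. whether F accepts ε). A single-symbol fragment has closure size 1 and does not accept ε.
  0·0·0 — same as the first factor's closure: |ε-closure| = 1
  1·0 — same as the first factor's closure: |ε-closure| = 1
  0·0·0|1·0 — new start ε-reaches every alternative's start; none of them accept ε, so the new accept is not reached: |ε-closure| = 1 + 1 + 1 = 3
  0·1·0 — same as the first factor's closure: |ε-closure| = 1
  (0·1·0)* — |ε-closure| = 1 (new start) + 1 (body) + 1 (new accept) = 3
  (0·0·0|1·0)·(0·1·0)* — same as the first factor's closure: |ε-closure| = 3
  ((0·0·0|1·0)·(0·1·0)*)* — the star's fresh start ε-reaches both the body's start and the fresh accept: |ε-closure| = 2 + 3 = 5

5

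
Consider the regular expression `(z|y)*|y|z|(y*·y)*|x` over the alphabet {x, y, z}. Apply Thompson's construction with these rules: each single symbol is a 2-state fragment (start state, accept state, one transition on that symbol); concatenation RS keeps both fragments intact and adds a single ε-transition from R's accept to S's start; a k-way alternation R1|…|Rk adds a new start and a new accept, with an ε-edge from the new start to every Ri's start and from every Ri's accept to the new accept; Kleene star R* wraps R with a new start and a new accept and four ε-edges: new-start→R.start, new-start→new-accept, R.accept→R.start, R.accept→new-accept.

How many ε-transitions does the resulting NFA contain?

27

Building bottom-up:
Each of the 7 symbol leaves contributes 0 ε-transitions.
  z|y → 4 ε-transitions
  (z|y)* → 8 ε-transitions
  y* → 4 ε-transitions
  y*·y → 5 ε-transitions
  (y*·y)* → 9 ε-transitions
  (z|y)*|y|z|(y*·y)*|x → 27 ε-transitions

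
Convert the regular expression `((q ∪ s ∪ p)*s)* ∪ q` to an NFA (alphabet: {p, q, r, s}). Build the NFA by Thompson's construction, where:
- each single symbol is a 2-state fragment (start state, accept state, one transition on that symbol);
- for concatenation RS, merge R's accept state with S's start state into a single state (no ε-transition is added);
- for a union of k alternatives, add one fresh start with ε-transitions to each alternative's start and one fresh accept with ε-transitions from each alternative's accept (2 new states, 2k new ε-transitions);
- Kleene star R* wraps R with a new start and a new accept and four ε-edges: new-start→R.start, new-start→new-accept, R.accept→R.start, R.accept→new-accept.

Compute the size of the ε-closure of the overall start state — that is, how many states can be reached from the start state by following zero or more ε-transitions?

Let C(F) = |ε-closure(F.start)| within fragment F, and note whether F accepts ε. Symbol fragments have C = 1 and do not accept ε. Then:
  q ∪ s ∪ p : |closure| = 1 + 1 + 1 + 1 = 4 (the new accept is not ε-reachable since no branch accepts ε)
  (q ∪ s ∪ p)* : |closure| = 1 (new start) + 4 (body) + 1 (new accept) = 6
  (q ∪ s ∪ p)*s : the left operand accepts ε, so the closure extends into the next operand (the shared merged state is already counted); |closure| = 6 + (1−1) = 6
  ((q ∪ s ∪ p)*s)* : |closure| = 1 (new start) + 6 (body) + 1 (new accept) = 8
  ((q ∪ s ∪ p)*s)* ∪ q : |closure| = 1 (new start) + (8 + 1) + 1 (new accept, since some branch ε-reaches its own accept) = 11

11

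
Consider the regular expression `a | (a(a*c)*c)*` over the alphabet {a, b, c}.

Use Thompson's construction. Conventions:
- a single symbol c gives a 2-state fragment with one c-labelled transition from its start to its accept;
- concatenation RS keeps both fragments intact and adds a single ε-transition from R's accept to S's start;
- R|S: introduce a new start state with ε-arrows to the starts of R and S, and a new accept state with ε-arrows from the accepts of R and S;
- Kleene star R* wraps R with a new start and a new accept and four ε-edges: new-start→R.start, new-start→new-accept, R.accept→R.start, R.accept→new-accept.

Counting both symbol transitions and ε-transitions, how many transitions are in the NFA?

24

Per subexpression:
Each of the 5 symbol leaves contributes 1 transition (1 symbol, 0 ε).
  a* — 5 transitions (1 symbol, 4 ε)
  a*c — 7 transitions (2 symbol, 5 ε)
  (a*c)* — 11 transitions (2 symbol, 9 ε)
  a(a*c)*c — 15 transitions (4 symbol, 11 ε)
  (a(a*c)*c)* — 19 transitions (4 symbol, 15 ε)
  a | (a(a*c)*c)* — 24 transitions (5 symbol, 19 ε)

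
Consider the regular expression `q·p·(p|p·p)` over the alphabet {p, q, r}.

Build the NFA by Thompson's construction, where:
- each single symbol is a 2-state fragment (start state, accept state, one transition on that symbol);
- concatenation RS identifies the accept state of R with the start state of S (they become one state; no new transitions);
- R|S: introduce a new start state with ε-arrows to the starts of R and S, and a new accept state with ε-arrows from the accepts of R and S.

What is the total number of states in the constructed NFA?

Building bottom-up:
Each of the 5 symbol leaves contributes a 2-state fragment.
  p·p = 3 states
  p|p·p = 7 states
  q·p·(p|p·p) = 9 states

9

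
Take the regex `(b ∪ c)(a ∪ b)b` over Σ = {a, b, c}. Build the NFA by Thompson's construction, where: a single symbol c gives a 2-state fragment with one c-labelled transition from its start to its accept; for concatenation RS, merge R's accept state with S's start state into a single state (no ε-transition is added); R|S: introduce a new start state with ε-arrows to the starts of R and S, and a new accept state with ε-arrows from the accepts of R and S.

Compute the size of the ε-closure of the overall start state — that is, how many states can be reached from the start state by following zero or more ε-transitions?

3

Compute the ε-closure size of each fragment's start state recursively; a symbol fragment's start has no outgoing ε-edge, so its closure is just itself (size 1).
  b ∪ c → |closure| = 1 + 1 + 1 = 3 (the new accept is not ε-reachable since no branch accepts ε)
  a ∪ b → new start ε-reaches every alternative's start; none of them accept ε, so the new accept is not reached: |closure| = 1 + 1 + 1 = 3
  (b ∪ c)(a ∪ b)b → |closure| equals the left operand's closure size = 3 (its accept is not ε-reachable, so the closure stops there)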